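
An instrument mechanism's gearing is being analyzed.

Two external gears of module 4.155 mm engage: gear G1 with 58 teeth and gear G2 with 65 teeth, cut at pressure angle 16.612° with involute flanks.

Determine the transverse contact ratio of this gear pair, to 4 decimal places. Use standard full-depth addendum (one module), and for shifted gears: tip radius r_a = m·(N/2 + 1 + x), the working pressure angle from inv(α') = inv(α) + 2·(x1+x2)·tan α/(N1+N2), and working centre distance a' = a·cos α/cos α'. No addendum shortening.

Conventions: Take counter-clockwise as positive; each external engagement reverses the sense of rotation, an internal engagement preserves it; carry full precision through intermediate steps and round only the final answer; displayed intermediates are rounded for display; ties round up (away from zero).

2.0137

class = single-mesh tooth geometry [involute pair 58T × 65T, m = 4.155]
base radii: r_b1 = 115.465866, r_b2 = 129.401402
tip radii: r_a1 = 124.650000, r_a2 = 139.192500
no profile shift: α' = α, a' = a
action lengths: √(r_a1²−r_b1²) = 46.960156, √(r_a2²−r_b2²) = 51.281861
base pitch p_b = π·m·cos α = 12.508507
CR = (46.960156 + 51.281861 − 255.532500·sin 16.61200°)/12.508507 = 2.013675
contact ratio ≈ 2.0137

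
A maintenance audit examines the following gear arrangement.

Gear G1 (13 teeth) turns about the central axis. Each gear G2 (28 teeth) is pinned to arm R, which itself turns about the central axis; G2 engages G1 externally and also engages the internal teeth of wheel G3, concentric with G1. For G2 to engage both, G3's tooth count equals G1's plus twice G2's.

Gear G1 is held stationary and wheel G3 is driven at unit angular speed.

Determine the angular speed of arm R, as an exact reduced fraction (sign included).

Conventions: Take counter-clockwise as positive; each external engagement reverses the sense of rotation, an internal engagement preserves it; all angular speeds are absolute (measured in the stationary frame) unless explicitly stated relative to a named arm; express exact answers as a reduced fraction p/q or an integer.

recognized (axles ride arm R): planetary set, 13/28/69 teeth
ring teeth: 13 + 2·28 = 69
13(ω_sun−ω_arm) = −69(ω_ring−ω_arm),  ω_sun = 0, ω_ring = 1
13(0−ω_arm) = −69(1−ω_arm)  ⇒  82·ω_arm = 69  ⇒  ω_arm = 69/82
exact speed ratio = 69/82

69/82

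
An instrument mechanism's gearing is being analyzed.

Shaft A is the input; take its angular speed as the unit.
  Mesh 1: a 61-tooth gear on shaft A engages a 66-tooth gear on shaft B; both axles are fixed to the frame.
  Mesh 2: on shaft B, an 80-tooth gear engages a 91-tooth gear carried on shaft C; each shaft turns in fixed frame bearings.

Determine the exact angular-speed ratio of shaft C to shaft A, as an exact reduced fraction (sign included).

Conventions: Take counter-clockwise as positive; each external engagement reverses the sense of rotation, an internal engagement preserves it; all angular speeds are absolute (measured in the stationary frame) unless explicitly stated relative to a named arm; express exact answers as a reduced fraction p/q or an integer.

2440/3003

class = fixed-axis compound train [2 meshes; 2 ratios multiply, 2 sense flips]
mesh 1 [61T→66T]: running ratio 61/66, sense −
mesh 2 [80T→91T]: running ratio 2440/3003, sense +
ω_out/ω_in = 2440/3003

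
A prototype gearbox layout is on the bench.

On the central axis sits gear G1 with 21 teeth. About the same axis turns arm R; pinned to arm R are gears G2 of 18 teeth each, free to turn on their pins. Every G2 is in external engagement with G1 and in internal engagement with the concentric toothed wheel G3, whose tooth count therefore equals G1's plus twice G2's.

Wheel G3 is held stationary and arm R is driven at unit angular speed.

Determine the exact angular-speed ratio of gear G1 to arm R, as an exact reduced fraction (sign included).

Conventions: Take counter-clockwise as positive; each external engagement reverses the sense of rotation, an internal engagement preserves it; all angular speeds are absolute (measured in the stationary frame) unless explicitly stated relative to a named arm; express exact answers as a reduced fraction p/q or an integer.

topology: planetary set — G1 21T / G2 18T / G3 57T, arm = carrier (Willis)
ring teeth: 21 + 2·18 = 57
21(ω_sun−ω_arm) = −57(ω_ring−ω_arm),  ω_ring = 0, ω_arm = 1
ω_sun = 1 − (57/21)(0−1) = 26/7
ω_out/ω_in = 26/7

26/7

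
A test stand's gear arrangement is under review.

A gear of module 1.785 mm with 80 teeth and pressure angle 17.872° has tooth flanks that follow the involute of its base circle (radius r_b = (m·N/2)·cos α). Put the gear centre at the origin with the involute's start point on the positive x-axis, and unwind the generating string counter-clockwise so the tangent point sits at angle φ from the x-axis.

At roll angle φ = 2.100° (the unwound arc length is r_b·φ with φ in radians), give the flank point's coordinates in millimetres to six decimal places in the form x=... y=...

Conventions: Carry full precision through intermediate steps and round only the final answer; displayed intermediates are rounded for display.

x=68.000185 y=0.001115

topology: single-mesh involute geometry — m = 1.785, N = 80
pitch radius r_p = m·N/2 = 1.785·80/2 = 71.400000
base radius r_b = r_p·cos α = 71.400000·cos 17.872° = 67.954557
roll angle φ = 2.100° = 0.03665191 rad
x = r_b·(cos φ + φ·sin φ) = 68.000185
y = r_b·(sin φ − φ·cos φ) = 0.001115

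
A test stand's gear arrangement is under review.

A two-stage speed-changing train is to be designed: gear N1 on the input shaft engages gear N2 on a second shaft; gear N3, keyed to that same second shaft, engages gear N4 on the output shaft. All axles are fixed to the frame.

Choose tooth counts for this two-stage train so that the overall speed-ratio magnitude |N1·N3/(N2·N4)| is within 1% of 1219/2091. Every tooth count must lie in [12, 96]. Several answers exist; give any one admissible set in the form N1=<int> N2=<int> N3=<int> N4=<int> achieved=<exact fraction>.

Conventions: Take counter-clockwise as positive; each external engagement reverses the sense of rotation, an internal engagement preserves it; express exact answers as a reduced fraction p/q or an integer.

N1=23 N2=41 N3=53 N4=51 achieved=1219/2091

design class (target 1219/2091): fixed-axis compound train
target = 1219/2091 in lowest terms: an exact hit needs N1·N3 = k·1219 and N2·N4 = k·2091 for one integer k, every count in [12, 96]; additionally prefer no 1:1 stage (N1 ≠ N2, N3 ≠ N4)
k = 1: N1·N3 = 1219 = 23·53, N2·N4 = 2091 = 41·51
achieved = 23·53/(41·51) = 1219/2091; |achieved − target| = 0 ≤ 1219/209100 ✓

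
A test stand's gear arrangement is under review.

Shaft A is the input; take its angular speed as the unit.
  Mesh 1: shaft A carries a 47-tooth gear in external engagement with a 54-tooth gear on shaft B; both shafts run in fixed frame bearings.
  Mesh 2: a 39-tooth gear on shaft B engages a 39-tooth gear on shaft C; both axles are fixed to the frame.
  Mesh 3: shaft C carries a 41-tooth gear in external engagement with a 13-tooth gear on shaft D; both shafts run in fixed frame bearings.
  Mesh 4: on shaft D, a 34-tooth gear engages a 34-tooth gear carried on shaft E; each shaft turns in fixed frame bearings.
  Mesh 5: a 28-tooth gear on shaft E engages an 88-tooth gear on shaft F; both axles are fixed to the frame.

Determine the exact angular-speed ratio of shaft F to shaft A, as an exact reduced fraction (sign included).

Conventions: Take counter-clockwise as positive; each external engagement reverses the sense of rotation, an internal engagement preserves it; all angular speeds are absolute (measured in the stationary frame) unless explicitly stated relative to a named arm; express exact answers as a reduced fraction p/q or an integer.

-13489/15444

class = fixed-axis compound train [5 meshes; 5 ratios multiply, 5 sense flips]
mesh 1 [47T→54T]: running ratio 47/54, sense −
mesh 2 [39T→39T]: running ratio 47/54, sense +
mesh 3 [41T→13T]: running ratio 1927/702, sense −
mesh 4 [34T→34T]: running ratio 1927/702, sense +
mesh 5 [28T→88T]: running ratio 13489/15444, sense −
ω_out/ω_in = -13489/15444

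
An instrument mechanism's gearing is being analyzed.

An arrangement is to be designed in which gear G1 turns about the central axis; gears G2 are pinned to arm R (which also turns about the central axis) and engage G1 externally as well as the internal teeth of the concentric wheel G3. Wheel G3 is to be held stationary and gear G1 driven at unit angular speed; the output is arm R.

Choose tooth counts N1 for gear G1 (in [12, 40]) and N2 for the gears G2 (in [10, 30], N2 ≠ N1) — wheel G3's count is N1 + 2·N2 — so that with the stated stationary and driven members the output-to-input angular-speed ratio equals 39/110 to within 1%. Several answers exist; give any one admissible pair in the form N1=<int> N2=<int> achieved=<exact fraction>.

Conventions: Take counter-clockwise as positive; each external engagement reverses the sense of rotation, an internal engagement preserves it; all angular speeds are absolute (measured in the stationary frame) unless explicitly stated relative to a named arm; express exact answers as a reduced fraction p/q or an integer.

topology: planetary set — design target 39/110, arm = carrier (Willis)
Willis with ω_ring = 0: ω_arm/ω_sun = N1/(N1+N3); set equal to 39/110  ⇒  N3/N1 = 1/(39/110) − 1 = 71/39
N3 = N1 + 2·N2  ⇒  N2/N1 = (N3/N1 − 1)/2 = (71/39 − 1)/2 = 16/39
smallest multiple with N1 ≥ 12 and N2 ≥ 10: k = 1  ⇒  N1 = 1·39 = 39, N2 = 1·16 = 16 (N1 ≤ 40, N2 ≤ 30, N2 ≠ N1 ✓), N3 = 39 + 2·16 = 71
check: N1/(N1+N3) with N1 = 39, N3 = 71 gives 39/110; |achieved − target| = 0 ≤ 39/11000 ✓

N1=39 N2=16 achieved=39/110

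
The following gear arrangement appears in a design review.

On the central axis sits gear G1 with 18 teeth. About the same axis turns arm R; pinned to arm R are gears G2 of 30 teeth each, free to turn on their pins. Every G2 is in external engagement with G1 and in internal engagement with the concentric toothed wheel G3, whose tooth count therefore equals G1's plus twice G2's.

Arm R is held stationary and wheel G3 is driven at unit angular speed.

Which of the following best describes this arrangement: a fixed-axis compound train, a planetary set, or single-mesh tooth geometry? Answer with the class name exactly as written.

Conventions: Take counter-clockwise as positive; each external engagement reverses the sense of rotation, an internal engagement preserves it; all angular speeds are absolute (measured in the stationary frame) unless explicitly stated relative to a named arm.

planetary set (18T centre, 30T on arm, 78T internal) — Willis relation
classification: planetary set

planetary set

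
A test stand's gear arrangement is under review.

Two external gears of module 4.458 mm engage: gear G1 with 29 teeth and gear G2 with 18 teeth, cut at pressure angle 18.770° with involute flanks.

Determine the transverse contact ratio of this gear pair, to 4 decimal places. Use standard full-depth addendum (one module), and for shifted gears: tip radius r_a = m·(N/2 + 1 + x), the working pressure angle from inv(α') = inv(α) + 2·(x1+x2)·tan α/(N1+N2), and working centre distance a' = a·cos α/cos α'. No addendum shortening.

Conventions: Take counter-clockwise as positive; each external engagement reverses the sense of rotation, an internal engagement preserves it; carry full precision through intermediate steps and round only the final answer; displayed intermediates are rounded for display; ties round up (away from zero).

1.6361

class = single-mesh tooth geometry [involute pair 29T × 18T, m = 4.458]
base radii: r_b1 = 61.203254, r_b2 = 37.988227
tip radii: r_a1 = 69.099000, r_a2 = 44.580000
no profile shift: α' = α, a' = a
action lengths: √(r_a1²−r_b1²) = 32.075435, √(r_a2²−r_b2²) = 23.329617
base pitch p_b = π·m·cos α = 13.260393
CR = (32.075435 + 23.329617 − 104.763000·sin 18.77000°)/13.260393 = 1.636110
contact ratio ≈ 1.6361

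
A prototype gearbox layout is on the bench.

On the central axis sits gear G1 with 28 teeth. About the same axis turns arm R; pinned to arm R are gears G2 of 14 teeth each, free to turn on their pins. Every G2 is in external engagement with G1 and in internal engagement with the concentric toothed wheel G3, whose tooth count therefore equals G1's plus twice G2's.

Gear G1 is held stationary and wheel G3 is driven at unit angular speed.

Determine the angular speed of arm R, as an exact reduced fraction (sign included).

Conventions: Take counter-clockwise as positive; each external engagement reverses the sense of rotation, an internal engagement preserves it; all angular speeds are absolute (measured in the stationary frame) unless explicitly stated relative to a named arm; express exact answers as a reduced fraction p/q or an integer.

2/3

class = planetary set [G3 = 28+2·14 = 56; Willis about the carrier]
ring teeth: 28 + 2·14 = 56
28(ω_sun−ω_arm) = −56(ω_ring−ω_arm),  ω_sun = 0, ω_ring = 1
28(0−ω_arm) = −56(1−ω_arm)  ⇒  84·ω_arm = 56  ⇒  ω_arm = 2/3
exact speed ratio = 2/3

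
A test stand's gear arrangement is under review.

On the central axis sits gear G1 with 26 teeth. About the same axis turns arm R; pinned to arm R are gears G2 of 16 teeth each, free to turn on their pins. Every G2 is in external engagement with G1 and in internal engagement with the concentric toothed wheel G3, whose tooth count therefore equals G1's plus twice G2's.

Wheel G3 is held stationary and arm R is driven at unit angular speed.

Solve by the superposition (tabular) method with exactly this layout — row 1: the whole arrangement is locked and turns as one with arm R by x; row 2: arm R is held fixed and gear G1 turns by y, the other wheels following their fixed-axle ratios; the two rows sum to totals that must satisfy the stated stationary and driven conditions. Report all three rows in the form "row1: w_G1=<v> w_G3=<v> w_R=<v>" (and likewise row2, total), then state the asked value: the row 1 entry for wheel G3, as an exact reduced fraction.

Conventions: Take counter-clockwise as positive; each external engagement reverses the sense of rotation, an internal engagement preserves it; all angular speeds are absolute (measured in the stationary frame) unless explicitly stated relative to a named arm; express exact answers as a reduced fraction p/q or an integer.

recognized (axles ride arm R): planetary set, 26/16/58 teeth
row 1: whole set turns with the arm by x
superposition row 2 [arm held]: sun y, ring −(26/58)·y, arm 0
boundary: total ω_ring = x − (26/58)·y = 0 and total ω_arm = x = 1  ⇒  y = 29/13, x = 1
row 2 ring = −(26/58)·29/13 = -1
totals (row 1 + row 2): sun 1 + 29/13 = 42/13, ring 1 + (-1) = 0, arm 1 + 0 = 1
asked cell (row1, ring) = 1

row1: w_G1=1 w_G3=1 w_R=1
row2: w_G1=29/13 w_G3=-1 w_R=0
total: w_G1=42/13 w_G3=0 w_R=1
asked value: 1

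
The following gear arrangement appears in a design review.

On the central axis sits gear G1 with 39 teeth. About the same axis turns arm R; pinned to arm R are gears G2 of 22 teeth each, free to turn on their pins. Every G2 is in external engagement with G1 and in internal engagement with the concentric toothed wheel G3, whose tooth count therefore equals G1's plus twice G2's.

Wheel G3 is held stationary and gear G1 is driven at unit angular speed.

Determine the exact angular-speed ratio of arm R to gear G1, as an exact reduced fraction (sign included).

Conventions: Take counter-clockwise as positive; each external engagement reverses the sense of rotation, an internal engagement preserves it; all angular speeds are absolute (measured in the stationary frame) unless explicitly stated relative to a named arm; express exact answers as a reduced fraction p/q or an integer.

39/122

recognized (axles ride arm R): planetary set, 39/22/83 teeth
ring teeth: 39 + 2·22 = 83
39(ω_sun−ω_arm) = −83(ω_ring−ω_arm),  ω_ring = 0, ω_sun = 1
39(1−ω_arm) = −83(0−ω_arm)  ⇒  122·ω_arm = 39  ⇒  ω_arm = 39/122
ω_out/ω_in = 39/122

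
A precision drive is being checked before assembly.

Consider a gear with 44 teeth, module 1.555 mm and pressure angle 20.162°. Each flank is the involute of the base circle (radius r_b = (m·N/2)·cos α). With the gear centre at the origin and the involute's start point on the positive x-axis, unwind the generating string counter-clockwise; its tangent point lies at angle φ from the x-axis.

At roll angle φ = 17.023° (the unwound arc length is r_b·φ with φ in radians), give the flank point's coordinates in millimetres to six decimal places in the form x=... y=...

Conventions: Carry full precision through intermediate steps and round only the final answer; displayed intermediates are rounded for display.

x=33.499930 y=0.278273

single-mesh involute tooth geometry (44T wheel at module 1.555)
pitch radius r_p = m·N/2 = 1.555·44/2 = 34.210000
base radius r_b = r_p·cos α = 34.210000·cos 20.162° = 32.113674
roll angle φ = 17.023° = 0.29710740 rad
x = r_b·(cos φ + φ·sin φ) = 33.499930
y = r_b·(sin φ − φ·cos φ) = 0.278273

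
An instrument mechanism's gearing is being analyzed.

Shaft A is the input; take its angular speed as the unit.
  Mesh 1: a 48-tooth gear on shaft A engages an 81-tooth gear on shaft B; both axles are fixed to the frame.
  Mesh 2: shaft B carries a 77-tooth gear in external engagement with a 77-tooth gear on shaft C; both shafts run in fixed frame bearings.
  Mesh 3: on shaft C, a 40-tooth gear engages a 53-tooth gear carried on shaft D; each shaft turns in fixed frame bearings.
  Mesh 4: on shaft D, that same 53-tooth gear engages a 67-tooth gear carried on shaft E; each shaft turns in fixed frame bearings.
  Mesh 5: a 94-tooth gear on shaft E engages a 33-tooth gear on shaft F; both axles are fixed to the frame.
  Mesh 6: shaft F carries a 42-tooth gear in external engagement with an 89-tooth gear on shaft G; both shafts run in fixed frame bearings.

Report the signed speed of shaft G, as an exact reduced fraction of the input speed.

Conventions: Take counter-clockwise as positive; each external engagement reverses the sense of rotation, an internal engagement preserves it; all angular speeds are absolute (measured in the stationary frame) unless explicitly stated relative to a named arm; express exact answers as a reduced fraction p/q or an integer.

6-mesh fixed-axis compound train (all bearings frame-fixed)
mesh 1 [48T→81T]: |ω|/ω_in = 1×48/81 = 16/27, sense flips to −
mesh 2 [77T→77T]: |ω|/ω_in = (16/27)×77/77 = 16/27, sense flips to +
mesh 3 [40T→53T]: |ω|/ω_in = (16/27)×40/53 = 640/1431, sense flips to −
mesh 4 [53T→67T]: |ω|/ω_in = (640/1431)×53/67 = 640/1809, sense flips to +
mesh 5 [94T→33T]: |ω|/ω_in = (640/1809)×94/33 = 60160/59697, sense flips to −
mesh 6 [42T→89T]: |ω|/ω_in = (60160/59697)×42/89 = 842240/1771011, sense flips to +
signed output speed (× input speed) = 842240/1771011

842240/1771011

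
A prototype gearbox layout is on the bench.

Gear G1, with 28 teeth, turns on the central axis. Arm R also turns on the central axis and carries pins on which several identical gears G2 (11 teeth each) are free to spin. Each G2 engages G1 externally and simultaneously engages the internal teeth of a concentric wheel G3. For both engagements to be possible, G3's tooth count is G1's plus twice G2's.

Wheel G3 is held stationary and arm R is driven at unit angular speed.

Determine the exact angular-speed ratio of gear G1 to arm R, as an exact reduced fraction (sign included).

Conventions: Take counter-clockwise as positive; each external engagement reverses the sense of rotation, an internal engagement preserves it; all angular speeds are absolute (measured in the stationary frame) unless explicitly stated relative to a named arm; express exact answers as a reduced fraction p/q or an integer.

planetary set (28T centre, 11T on arm, 50T internal) — Willis relation
ring teeth: 28 + 2·11 = 50
28(ω_sun−ω_arm) = −50(ω_ring−ω_arm),  ω_ring = 0, ω_arm = 1
ω_sun = 1 − (50/28)(0−1) = 39/14
ω_out/ω_in = 39/14

39/14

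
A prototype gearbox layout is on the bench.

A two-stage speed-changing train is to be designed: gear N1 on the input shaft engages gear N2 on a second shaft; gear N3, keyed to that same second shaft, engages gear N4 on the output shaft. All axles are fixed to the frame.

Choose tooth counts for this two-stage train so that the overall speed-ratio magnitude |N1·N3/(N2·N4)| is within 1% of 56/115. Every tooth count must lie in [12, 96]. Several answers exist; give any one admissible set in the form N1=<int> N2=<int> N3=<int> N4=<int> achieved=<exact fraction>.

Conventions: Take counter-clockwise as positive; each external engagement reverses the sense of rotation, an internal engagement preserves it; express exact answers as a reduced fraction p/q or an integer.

class = fixed-axis compound train [2-stage, 56/115 wanted]
target = 56/115 in lowest terms: an exact hit needs N1·N3 = k·56 and N2·N4 = k·115 for one integer k, every count in [12, 96]; additionally prefer no 1:1 stage (N1 ≠ N2, N3 ≠ N4)
k = 1…2: no 1:1-free in-range split of k·56 and k·115 into factor pairs; take k = 3
k = 3: N1·N3 = 168 = 12·14, N2·N4 = 345 = 15·23
achieved = 12·14/(15·23) = 56/115; |achieved − target| = 0 ≤ 14/2875 ✓

N1=12 N2=15 N3=14 N4=23 achieved=56/115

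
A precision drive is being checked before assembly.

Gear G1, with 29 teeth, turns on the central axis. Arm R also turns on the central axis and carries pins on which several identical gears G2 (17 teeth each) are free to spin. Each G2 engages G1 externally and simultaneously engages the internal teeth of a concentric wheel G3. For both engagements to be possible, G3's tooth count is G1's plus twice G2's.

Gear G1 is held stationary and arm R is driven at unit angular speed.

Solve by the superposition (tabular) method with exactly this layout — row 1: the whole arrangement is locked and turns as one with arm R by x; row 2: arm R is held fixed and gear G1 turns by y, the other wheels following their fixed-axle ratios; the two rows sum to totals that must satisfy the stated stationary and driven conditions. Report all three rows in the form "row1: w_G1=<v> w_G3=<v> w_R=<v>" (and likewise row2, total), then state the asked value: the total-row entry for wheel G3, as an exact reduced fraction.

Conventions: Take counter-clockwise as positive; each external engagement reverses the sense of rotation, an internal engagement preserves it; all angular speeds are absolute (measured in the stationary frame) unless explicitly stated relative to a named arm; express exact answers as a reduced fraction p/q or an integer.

recognized (axles ride arm R): planetary set, 29/17/63 teeth
row 1 — lock + rotate with arm: ω_sun = ω_ring = ω_arm = x
row 2 (arm held, sun turns y): ω_ring = −(29/63)·y, ω_arm = 0
boundary: total ω_sun = x + y = 0 and total ω_arm = x = 1  ⇒  y = -1, x = 1
row 2 ring = −(29/63)·(-1) = 29/63
totals (row 1 + row 2): sun 1 + (-1) = 0, ring 1 + 29/63 = 92/63, arm 1 + 0 = 1
asked cell (total, ring) = 92/63

row1: w_G1=1 w_G3=1 w_R=1
row2: w_G1=-1 w_G3=29/63 w_R=0
total: w_G1=0 w_G3=92/63 w_R=1
asked value: 92/63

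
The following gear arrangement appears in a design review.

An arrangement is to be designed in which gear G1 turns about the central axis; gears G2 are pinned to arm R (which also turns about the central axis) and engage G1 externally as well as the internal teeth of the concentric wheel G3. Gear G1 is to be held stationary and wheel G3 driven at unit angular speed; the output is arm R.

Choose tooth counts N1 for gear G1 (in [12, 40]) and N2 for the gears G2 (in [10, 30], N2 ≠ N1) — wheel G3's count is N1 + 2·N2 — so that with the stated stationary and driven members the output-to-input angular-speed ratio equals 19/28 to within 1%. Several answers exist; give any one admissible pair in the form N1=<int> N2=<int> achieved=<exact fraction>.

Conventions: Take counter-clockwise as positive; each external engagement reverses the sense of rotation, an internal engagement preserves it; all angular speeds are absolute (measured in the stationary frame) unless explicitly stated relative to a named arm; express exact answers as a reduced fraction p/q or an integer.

class = planetary set [ratio 19/28 wanted; Willis about the carrier]
Willis with ω_sun = 0: ω_arm/ω_ring = N3/(N1+N3); set equal to 19/28  ⇒  N3/N1 = (19/28)/(1 − 19/28) = 19/9
N3 = N1 + 2·N2  ⇒  N2/N1 = (N3/N1 − 1)/2 = (19/9 − 1)/2 = 5/9
smallest multiple with N1 ≥ 12 and N2 ≥ 10: k = 2  ⇒  N1 = 2·9 = 18, N2 = 2·5 = 10 (N1 ≤ 40, N2 ≤ 30, N2 ≠ N1 ✓), N3 = 18 + 2·10 = 38
check: N3/(N1+N3) with N1 = 18, N3 = 38 gives 19/28; |achieved − target| = 0 ≤ 19/2800 ✓

N1=18 N2=10 achieved=19/28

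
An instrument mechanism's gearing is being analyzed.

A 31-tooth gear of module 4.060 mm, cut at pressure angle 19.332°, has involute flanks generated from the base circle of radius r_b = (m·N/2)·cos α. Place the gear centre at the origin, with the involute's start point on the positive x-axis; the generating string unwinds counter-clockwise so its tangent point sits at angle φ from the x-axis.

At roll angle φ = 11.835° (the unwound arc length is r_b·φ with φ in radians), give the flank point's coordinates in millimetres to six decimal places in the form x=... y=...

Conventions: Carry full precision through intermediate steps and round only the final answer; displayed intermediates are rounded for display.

class = single-mesh tooth geometry [base-circle involute, m = 4.060, 31T]
pitch radius r_p = m·N/2 = 4.060·31/2 = 62.930000
base radius r_b = r_p·cos α = 62.930000·cos 19.332° = 59.381768
roll angle φ = 11.835° = 0.20655972 rad
x = r_b·(cos φ + φ·sin φ) = 60.635106
y = r_b·(sin φ − φ·cos φ) = 0.173706

x=60.635106 y=0.173706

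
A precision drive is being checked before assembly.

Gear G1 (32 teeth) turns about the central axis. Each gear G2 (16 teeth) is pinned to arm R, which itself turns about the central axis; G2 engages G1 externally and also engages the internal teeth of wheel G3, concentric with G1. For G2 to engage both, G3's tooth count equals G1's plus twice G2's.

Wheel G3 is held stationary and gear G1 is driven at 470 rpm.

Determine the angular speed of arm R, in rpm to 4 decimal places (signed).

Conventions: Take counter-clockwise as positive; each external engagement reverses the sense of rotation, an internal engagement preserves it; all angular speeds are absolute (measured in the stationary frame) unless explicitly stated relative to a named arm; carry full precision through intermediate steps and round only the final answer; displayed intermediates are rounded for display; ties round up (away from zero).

+156.6667 rpm

class = planetary set [G3 = 32+2·16 = 64; Willis about the carrier]
normalise by the input: solve with ω_sun = 1, then scale by 470 rpm
ring teeth: 32 + 2·16 = 64
32(ω_sun−ω_arm) = −64(ω_ring−ω_arm),  ω_ring = 0, ω_sun = 1
32(1−ω_arm) = −64(0−ω_arm)  ⇒  96·ω_arm = 32  ⇒  ω_arm = 1/3
scale: ω_arm = 1/3 × 470 rpm = +156.6667 rpm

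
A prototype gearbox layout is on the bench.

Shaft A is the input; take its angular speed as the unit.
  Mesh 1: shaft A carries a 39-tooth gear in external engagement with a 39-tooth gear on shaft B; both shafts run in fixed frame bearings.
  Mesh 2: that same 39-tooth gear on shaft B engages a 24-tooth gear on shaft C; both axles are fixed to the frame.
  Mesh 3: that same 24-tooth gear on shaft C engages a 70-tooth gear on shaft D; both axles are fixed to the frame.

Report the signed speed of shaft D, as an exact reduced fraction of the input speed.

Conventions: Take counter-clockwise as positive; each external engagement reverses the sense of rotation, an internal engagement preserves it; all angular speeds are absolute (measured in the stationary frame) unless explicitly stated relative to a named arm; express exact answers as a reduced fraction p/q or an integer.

-39/70

3-mesh fixed-axis compound train (all bearings frame-fixed)
mesh 1 [39T→39T]: |ω|/ω_in = 1×39/39 = 1, sense flips to −
mesh 2 [39T→24T]: |ω|/ω_in = 1×39/24 = 13/8, sense flips to +
mesh 3 [24T→70T]: |ω|/ω_in = (13/8)×24/70 = 39/70, sense flips to −
signed output speed (× input speed) = -39/70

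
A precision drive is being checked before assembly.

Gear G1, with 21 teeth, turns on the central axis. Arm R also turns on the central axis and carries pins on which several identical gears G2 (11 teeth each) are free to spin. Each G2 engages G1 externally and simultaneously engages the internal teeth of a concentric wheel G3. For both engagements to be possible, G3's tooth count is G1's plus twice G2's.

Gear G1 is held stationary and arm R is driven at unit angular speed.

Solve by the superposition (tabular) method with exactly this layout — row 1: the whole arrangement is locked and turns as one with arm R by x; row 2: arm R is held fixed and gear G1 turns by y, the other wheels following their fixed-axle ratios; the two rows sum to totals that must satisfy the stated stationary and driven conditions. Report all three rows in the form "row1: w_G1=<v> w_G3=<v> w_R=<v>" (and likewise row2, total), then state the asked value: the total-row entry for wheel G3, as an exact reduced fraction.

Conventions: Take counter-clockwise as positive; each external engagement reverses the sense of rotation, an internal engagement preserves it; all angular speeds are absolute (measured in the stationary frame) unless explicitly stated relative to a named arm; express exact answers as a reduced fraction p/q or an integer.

row1: w_G1=1 w_G3=1 w_R=1
row2: w_G1=-1 w_G3=21/43 w_R=0
total: w_G1=0 w_G3=64/43 w_R=1
asked value: 64/43

topology: planetary set — G1 21T / G2 11T / G3 43T, arm = carrier (Willis)
row 1: whole set turns with the arm by x
row 2: sun turns y, ring = −(21/43)·y, arm 0
boundary: total ω_sun = x + y = 0 and total ω_arm = x = 1  ⇒  y = -1, x = 1
row 2 ring = −(21/43)·(-1) = 21/43
totals (row 1 + row 2): sun 1 + (-1) = 0, ring 1 + 21/43 = 64/43, arm 1 + 0 = 1
asked cell (total, ring) = 64/43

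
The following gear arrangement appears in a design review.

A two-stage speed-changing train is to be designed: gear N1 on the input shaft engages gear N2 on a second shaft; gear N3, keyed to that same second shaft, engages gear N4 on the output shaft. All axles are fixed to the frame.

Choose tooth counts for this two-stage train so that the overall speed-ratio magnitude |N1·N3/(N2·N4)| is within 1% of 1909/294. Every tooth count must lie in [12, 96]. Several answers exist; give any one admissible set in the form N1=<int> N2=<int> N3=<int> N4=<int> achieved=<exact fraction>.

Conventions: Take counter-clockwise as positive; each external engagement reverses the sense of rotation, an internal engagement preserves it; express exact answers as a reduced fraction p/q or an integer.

2-stage fixed-axis compound train for ratio 1909/294
target = 1909/294 in lowest terms: an exact hit needs N1·N3 = k·1909 and N2·N4 = k·294 for one integer k, every count in [12, 96]; additionally prefer no 1:1 stage (N1 ≠ N2, N3 ≠ N4)
k = 1: N1·N3 = 1909 = 23·83, N2·N4 = 294 = 14·21
achieved = 23·83/(14·21) = 1909/294; |achieved − target| = 0 ≤ 1909/29400 ✓

N1=23 N2=14 N3=83 N4=21 achieved=1909/294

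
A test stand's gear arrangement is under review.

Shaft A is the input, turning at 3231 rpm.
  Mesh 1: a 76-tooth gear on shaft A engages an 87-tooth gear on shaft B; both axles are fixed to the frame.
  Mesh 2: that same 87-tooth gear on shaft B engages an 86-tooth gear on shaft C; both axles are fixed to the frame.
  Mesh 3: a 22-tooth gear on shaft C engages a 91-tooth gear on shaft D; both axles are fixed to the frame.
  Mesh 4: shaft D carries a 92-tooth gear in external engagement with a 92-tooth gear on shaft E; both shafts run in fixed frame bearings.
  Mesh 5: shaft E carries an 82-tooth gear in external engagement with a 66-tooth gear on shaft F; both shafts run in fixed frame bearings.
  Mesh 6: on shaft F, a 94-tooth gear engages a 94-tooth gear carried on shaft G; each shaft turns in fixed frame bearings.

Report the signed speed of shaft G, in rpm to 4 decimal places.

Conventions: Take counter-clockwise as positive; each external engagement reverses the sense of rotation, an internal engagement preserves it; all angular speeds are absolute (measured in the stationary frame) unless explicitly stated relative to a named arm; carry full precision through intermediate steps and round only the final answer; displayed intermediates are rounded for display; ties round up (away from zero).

class = fixed-axis compound train [6 meshes; 6 ratios multiply, 6 sense flips]
mesh 1 [76T→87T]: ω = 3231.0000×76/87 = 2822.4828 rpm, sense flips to −
mesh 2 [87T→86T]: ω = 2822.4828×87/86 = 2855.3023 rpm, sense flips to +
mesh 3 [22T→91T]: ω = 2855.3023×22/91 = 690.2929 rpm, sense flips to −
mesh 4 [92T→92T]: ω = 690.2929×92/92 = 690.2929 rpm, sense flips to +
mesh 5 [82T→66T]: ω = 690.2929×82/66 = 857.6366 rpm, sense flips to −
mesh 6 [94T→94T]: ω = 857.6366×94/94 = 857.6366 rpm, sense flips to +
signed output speed = +857.6366 rpm

+857.6366 rpm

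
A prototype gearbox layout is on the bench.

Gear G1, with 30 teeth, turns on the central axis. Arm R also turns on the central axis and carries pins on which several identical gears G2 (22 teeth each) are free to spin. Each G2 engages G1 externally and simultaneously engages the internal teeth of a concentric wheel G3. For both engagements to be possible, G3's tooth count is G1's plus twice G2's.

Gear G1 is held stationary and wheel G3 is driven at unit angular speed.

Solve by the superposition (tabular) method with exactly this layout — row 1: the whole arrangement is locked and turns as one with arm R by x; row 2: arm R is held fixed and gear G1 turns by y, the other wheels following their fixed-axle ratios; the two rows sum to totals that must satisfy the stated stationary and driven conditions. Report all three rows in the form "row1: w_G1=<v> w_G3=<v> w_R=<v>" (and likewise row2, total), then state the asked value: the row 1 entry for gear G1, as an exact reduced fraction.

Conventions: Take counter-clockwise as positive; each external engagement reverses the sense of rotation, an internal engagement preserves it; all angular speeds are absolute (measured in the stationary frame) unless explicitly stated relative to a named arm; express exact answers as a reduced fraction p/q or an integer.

row1: w_G1=37/52 w_G3=37/52 w_R=37/52
row2: w_G1=-37/52 w_G3=15/52 w_R=0
total: w_G1=0 w_G3=1 w_R=37/52
asked value: 37/52

planetary set (30T centre, 22T on arm, 74T internal) — Willis relation
row 1 (train locked, turned with arm): all members turn x
row 2 (arm held, sun turns y): ω_ring = −(30/74)·y, ω_arm = 0
boundary: total ω_sun = x + y = 0 and total ω_ring = x − (30/74)·y = 1  ⇒  y = -37/52, x = 37/52
row 2 ring = −(30/74)·(-37/52) = 15/52
totals (row 1 + row 2): sun 37/52 + (-37/52) = 0, ring 37/52 + 15/52 = 1, arm 37/52 + 0 = 37/52
asked cell (row1, sun) = 37/52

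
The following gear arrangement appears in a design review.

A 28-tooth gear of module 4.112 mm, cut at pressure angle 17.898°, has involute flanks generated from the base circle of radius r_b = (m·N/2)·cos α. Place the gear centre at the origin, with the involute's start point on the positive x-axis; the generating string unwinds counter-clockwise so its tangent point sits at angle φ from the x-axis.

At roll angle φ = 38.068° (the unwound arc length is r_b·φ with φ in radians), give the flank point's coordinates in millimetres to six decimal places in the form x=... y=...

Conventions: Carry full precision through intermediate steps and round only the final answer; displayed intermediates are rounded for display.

x=65.571509 y=5.123123

topology: single-mesh involute geometry — m = 4.112, N = 28
pitch radius r_p = m·N/2 = 4.112·28/2 = 57.568000
base radius r_b = r_p·cos α = 57.568000·cos 17.898° = 54.782004
roll angle φ = 38.068° = 0.66441194 rad
x = r_b·(cos φ + φ·sin φ) = 65.571509
y = r_b·(sin φ − φ·cos φ) = 5.123123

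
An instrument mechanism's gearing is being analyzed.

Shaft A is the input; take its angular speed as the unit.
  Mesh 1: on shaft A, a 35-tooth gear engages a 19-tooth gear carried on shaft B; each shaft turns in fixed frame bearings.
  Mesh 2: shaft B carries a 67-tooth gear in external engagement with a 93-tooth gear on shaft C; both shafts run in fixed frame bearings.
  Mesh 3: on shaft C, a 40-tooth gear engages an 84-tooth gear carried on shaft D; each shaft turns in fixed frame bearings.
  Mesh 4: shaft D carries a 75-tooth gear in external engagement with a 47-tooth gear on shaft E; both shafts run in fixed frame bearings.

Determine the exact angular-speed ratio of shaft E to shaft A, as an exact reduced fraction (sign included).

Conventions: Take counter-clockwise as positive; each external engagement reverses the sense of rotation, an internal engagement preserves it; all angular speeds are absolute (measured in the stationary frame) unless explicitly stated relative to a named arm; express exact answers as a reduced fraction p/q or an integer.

class = fixed-axis compound train [4 meshes; 4 ratios multiply, 4 sense flips]
mesh 1 [35T→19T]: running ratio 35/19, sense −
mesh 2 [67T→93T]: running ratio 2345/1767, sense +
mesh 3 [40T→84T]: running ratio 3350/5301, sense −
mesh 4 [75T→47T]: running ratio 83750/83049, sense +
ω_out/ω_in = 83750/83049

83750/83049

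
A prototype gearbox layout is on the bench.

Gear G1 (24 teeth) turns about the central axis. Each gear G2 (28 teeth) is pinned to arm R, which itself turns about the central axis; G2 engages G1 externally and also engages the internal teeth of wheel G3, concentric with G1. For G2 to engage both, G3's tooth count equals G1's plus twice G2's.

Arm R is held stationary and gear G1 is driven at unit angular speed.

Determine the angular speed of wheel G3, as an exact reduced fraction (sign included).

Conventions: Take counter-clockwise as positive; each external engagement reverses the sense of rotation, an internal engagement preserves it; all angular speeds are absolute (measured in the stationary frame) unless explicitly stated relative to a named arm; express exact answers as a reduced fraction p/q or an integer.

recognized (axles ride arm R): planetary set, 24/28/80 teeth
ring teeth: 24 + 2·28 = 80
24(ω_sun−ω_arm) = −80(ω_ring−ω_arm),  ω_arm = 0, ω_sun = 1
ω_ring = 0 − (24/80)(1−0) = -3/10
exact speed ratio = -3/10

-3/10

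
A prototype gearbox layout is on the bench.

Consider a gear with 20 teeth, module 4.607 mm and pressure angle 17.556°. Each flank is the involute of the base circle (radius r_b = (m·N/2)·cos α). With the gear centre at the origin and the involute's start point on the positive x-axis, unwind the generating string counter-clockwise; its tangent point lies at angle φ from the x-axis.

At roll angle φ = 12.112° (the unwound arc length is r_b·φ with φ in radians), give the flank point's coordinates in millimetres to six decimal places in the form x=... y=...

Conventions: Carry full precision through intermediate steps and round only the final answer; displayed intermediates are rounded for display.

single-mesh involute tooth geometry (20T wheel at module 4.607)
pitch radius r_p = m·N/2 = 4.607·20/2 = 46.070000
base radius r_b = r_p·cos α = 46.070000·cos 17.556° = 43.924179
roll angle φ = 12.112° = 0.21139428 rad
x = r_b·(cos φ + φ·sin φ) = 44.894673
y = r_b·(sin φ − φ·cos φ) = 0.137696

x=44.894673 y=0.137696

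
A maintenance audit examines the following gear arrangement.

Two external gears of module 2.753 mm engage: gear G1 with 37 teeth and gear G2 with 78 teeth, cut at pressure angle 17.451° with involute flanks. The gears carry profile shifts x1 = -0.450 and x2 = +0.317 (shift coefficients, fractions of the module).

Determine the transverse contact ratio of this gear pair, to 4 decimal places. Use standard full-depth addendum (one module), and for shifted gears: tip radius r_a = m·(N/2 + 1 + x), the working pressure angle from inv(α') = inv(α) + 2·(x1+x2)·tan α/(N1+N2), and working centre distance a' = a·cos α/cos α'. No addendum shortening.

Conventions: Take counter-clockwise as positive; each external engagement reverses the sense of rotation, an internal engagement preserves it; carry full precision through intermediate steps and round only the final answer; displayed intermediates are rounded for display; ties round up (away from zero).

1.9735

recognized (one external pair, fixed centres): single-mesh tooth geometry, m = 2.753, N1 = 37, N2 = 78
base radii: r_b1 = 48.586361, r_b2 = 102.425302
tip radii: r_a1 = 52.444650, r_a2 = 110.992701
inv(α') = inv(17.451°) + 2·(-0.450+0.317)·tan α/(37+78) = 0.00905428  ⇒  α' = 17.01810°
a' = a·cos α / cos α' = 158.2975·cos 17.451°/cos 17.01810° = 157.926916
action lengths: √(r_a1²−r_b1²) = 19.743526, √(r_a2²−r_b2²) = 42.760230
base pitch p_b = π·m·cos α = 8.250733
CR = (19.743526 + 42.760230 − 157.926916·sin 17.01810°)/8.250733 = 1.973482
contact ratio ≈ 1.9735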